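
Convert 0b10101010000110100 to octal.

Group the bits in threes: 010 101 010 000 110 100 → 252064.

0o252064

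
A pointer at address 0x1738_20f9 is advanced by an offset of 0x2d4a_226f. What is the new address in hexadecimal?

0x44824368

Add column by column in base 16, right to left:
  9+f = 8 carry 1
  f+6+1 = 6 carry 1
  0+2+1 = 3
  2+2 = 4
  8+a = 2 carry 1
  3+4+1 = 8
  7+d = 4 carry 1
  1+2+1 = 4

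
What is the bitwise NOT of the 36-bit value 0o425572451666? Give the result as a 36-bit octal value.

0o352205326111

Each oct digit d becomes 7−d:
  4→3, 2→5, 5→2, 5→2, 7→0, 2→5, 4→3, 5→2, 1→6, 6→1, 6→1, 6→1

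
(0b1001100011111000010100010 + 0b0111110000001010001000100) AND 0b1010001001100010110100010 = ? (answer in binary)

0b10010100010

Add column by column in base 2, right to left:
  0+0 = 0
  1+0 = 1
  0+1 = 1
  0+0 = 0
  0+0 = 0
  1+0 = 1
  0+1 = 1
  1+0 = 1
  0+0 = 0
  0+0 = 0
  0+1 = 1
  0+0 = 0
  1+1 = 0 carry 1
  1+0+1 = 0 carry 1
  1+0+1 = 0 carry 1
  1+0+1 = 0 carry 1
  1+0+1 = 0 carry 1
  0+0+1 = 1
  0+0 = 0
  0+1 = 1
  1+1 = 0 carry 1
  1+1+1 = 1 carry 1
  0+1+1 = 0 carry 1
  0+1+1 = 0 carry 1
  1+0+1 = 0 carry 1
  final carry 1
Sum = 0b10001010100000010011100110; now AND with 0b1010001001100010110100010:
  10001010100000010011100110
& 01010001001100010110100010
= 00000000000000010010100010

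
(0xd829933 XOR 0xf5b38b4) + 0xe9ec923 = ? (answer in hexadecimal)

0x11786aaa

First 0xd829933 XOR 0xf5b38b4 = 0x2d9a187.
Add column by column in base 16, right to left:
  7+3 = a
  8+2 = a
  1+9 = a
  a+c = 6 carry 1
  9+e+1 = 8 carry 1
  d+9+1 = 7 carry 1
  2+e+1 = 1 carry 1
  final carry 1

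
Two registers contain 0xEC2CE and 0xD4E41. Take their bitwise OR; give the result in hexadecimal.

0xFCECF

OR each hex digit independently (no carries):
  E|D=F, C|4=C, 2|E=E, C|4=C, E|1=F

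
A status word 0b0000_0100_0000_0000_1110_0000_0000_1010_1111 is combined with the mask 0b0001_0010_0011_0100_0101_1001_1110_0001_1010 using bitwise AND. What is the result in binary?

AND bit by bit (1 only where both bits are 1):
  000001000000000011100000000010101111
& 000100100011010001011001111000011010
= 000000000000000001000000000000001010

0b000000000000000001000000000000001010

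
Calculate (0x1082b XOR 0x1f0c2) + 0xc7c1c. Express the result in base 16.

0xd7505

First 0x1082b XOR 0x1f0c2 = 0x0f8e9.
Add column by column in base 16, right to left:
  9+c = 5 carry 1
  e+1+1 = 0 carry 1
  8+c+1 = 5 carry 1
  f+7+1 = 7 carry 1
  0+c+1 = d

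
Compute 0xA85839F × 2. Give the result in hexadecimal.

0x150B073E

Multiply each base-16 digit by 2, carrying:
  F×2 = 30 → write E carry 1
  9×2+1 = 19 → write 3 carry 1
  3×2+1 = 7 → write 7
  8×2 = 16 → write 0 carry 1
  5×2+1 = 11 → write B
  8×2 = 16 → write 0 carry 1
  A×2+1 = 21 → write 5 carry 1
  remaining carry: 1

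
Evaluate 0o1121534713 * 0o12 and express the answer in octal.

0o13460640756

Multiply each base-8 digit by 10, carrying:
  3×10 = 30 → write 6 carry 3
  1×10+3 = 13 → write 5 carry 1
  7×10+1 = 71 → write 7 carry 8
  4×10+8 = 48 → write 0 carry 6
  3×10+6 = 36 → write 4 carry 4
  5×10+4 = 54 → write 6 carry 6
  1×10+6 = 16 → write 0 carry 2
  2×10+2 = 22 → write 6 carry 2
  1×10+2 = 12 → write 4 carry 1
  1×10+1 = 11 → write 3 carry 1
  remaining carry: 1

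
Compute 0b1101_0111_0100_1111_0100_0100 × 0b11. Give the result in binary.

0b10100001011110110111001100

Multiply each base-2 digit by 3, carrying:
  0×3 = 0 → write 0
  0×3 = 0 → write 0
  1×3 = 3 → write 1 carry 1
  0×3+1 = 1 → write 1
  0×3 = 0 → write 0
  0×3 = 0 → write 0
  1×3 = 3 → write 1 carry 1
  0×3+1 = 1 → write 1
  1×3 = 3 → write 1 carry 1
  1×3+1 = 4 → write 0 carry 2
  1×3+2 = 5 → write 1 carry 2
  1×3+2 = 5 → write 1 carry 2
  0×3+2 = 2 → write 0 carry 1
  0×3+1 = 1 → write 1
  1×3 = 3 → write 1 carry 1
  0×3+1 = 1 → write 1
  1×3 = 3 → write 1 carry 1
  1×3+1 = 4 → write 0 carry 2
  1×3+2 = 5 → write 1 carry 2
  0×3+2 = 2 → write 0 carry 1
  1×3+1 = 4 → write 0 carry 2
  0×3+2 = 2 → write 0 carry 1
  1×3+1 = 4 → write 0 carry 2
  1×3+2 = 5 → write 1 carry 2
  remaining carry: 10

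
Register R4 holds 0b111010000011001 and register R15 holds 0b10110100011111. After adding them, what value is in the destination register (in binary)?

Add column by column in base 2, right to left:
  1+1 = 0 carry 1
  0+1+1 = 0 carry 1
  0+1+1 = 0 carry 1
  1+1+1 = 1 carry 1
  1+1+1 = 1 carry 1
  0+0+1 = 1
  0+0 = 0
  0+0 = 0
  0+1 = 1
  0+0 = 0
  1+1 = 0 carry 1
  0+1+1 = 0 carry 1
  1+0+1 = 0 carry 1
  1+1+1 = 1 carry 1
  1+0+1 = 0 carry 1
  final carry 1

0b1010000100111000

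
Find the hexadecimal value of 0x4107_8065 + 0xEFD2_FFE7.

0x130DA804C

Add column by column in base 16, right to left:
  5+7 = C
  6+E = 4 carry 1
  0+F+1 = 0 carry 1
  8+F+1 = 8 carry 1
  7+2+1 = A
  0+D = D
  1+F = 0 carry 1
  4+E+1 = 3 carry 1
  final carry 1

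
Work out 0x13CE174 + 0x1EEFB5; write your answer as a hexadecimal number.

0x15BD129

Add column by column in base 16, right to left:
  4+5 = 9
  7+B = 2 carry 1
  1+F+1 = 1 carry 1
  E+E+1 = D carry 1
  C+E+1 = B carry 1
  3+1+1 = 5
  1+0 = 1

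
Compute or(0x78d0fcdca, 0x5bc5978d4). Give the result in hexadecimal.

OR each hex digit independently (no carries):
  7|5=7, 8|b=b, d|c=d, 0|5=5, f|9=f, c|7=f, d|8=d, c|d=d, a|4=e

0x7bd5ffdde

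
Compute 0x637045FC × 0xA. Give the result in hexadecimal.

0x3E262BBD8

Multiply each base-16 digit by 10, carrying:
  C×10 = 120 → write 8 carry 7
  F×10+7 = 157 → write D carry 9
  5×10+9 = 59 → write B carry 3
  4×10+3 = 43 → write B carry 2
  0×10+2 = 2 → write 2
  7×10 = 70 → write 6 carry 4
  3×10+4 = 34 → write 2 carry 2
  6×10+2 = 62 → write E carry 3
  remaining carry: 3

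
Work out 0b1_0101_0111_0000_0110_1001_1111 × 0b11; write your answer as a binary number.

0b100000001010001001111011101

Multiply each base-2 digit by 3, carrying:
  1×3 = 3 → write 1 carry 1
  1×3+1 = 4 → write 0 carry 2
  1×3+2 = 5 → write 1 carry 2
  1×3+2 = 5 → write 1 carry 2
  1×3+2 = 5 → write 1 carry 2
  0×3+2 = 2 → write 0 carry 1
  0×3+1 = 1 → write 1
  1×3 = 3 → write 1 carry 1
  0×3+1 = 1 → write 1
  1×3 = 3 → write 1 carry 1
  1×3+1 = 4 → write 0 carry 2
  0×3+2 = 2 → write 0 carry 1
  0×3+1 = 1 → write 1
  0×3 = 0 → write 0
  0×3 = 0 → write 0
  0×3 = 0 → write 0
  1×3 = 3 → write 1 carry 1
  1×3+1 = 4 → write 0 carry 2
  1×3+2 = 5 → write 1 carry 2
  0×3+2 = 2 → write 0 carry 1
  1×3+1 = 4 → write 0 carry 2
  0×3+2 = 2 → write 0 carry 1
  1×3+1 = 4 → write 0 carry 2
  0×3+2 = 2 → write 0 carry 1
  1×3+1 = 4 → write 0 carry 2
  remaining carry: 10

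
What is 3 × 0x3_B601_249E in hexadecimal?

Multiply each base-16 digit by 3, carrying:
  E×3 = 42 → write A carry 2
  9×3+2 = 29 → write D carry 1
  4×3+1 = 13 → write D
  2×3 = 6 → write 6
  1×3 = 3 → write 3
  0×3 = 0 → write 0
  6×3 = 18 → write 2 carry 1
  B×3+1 = 34 → write 2 carry 2
  3×3+2 = 11 → write B

0xB22036DDA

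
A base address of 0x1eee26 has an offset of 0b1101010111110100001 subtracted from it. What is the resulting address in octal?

0x1eee26 = 0o7567046 in octal.
0b1101010111110100001 = 0o1527641 in octal.
Subtract column by column in base 8:
  6-1 → 5
  4-4 → 0
  0-6 → 2 (borrow)
  7-7-1 → 7 (borrow)
  6-2-1 → 3
  5-5 → 0
  7-1 → 6

0o6037205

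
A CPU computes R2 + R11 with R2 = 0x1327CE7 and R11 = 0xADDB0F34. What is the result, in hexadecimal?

Add column by column in base 16, right to left:
  7+4 = B
  E+3 = 1 carry 1
  C+F+1 = C carry 1
  7+0+1 = 8
  2+B = D
  3+D = 0 carry 1
  1+D+1 = F
  0+A = A

0xAF0D8C1B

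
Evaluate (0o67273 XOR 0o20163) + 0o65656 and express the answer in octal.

0o135166

First 0o67273 XOR 0o20163 = 0o47310.
Add column by column in base 8, right to left:
  0+6 = 6
  1+5 = 6
  3+6 = 1 carry 1
  7+5+1 = 5 carry 1
  4+6+1 = 3 carry 1
  final carry 1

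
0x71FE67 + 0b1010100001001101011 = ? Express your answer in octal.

0x71FE67 = 0o34377147 in octal.
0b1010100001001101011 = 0o1241153 in octal.
Add column by column in base 8, right to left:
  7+3 = 2 carry 1
  4+5+1 = 2 carry 1
  1+1+1 = 3
  7+1 = 0 carry 1
  7+4+1 = 4 carry 1
  3+2+1 = 6
  4+1 = 5
  3+0 = 3

0o35640322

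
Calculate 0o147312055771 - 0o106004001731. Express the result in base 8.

0o41306054040

Subtract column by column in base 8:
  1-1 → 0
  7-3 → 4
  7-7 → 0
  5-1 → 4
  5-0 → 5
  0-0 → 0
  2-4 → 6 (borrow)
  1-0-1 → 0
  3-0 → 3
  7-6 → 1
  4-0 → 4
  1-1 → 0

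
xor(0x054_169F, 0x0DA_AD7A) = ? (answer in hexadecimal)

0x08EBBE5

XOR each hex digit independently (no carries):
  0^0=0, 5^D=8, 4^A=E, 1^A=B, 6^D=B, 9^7=E, F^A=5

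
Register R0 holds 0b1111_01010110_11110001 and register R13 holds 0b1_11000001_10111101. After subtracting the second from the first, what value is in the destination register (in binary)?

0b11011001010100110100

Subtract column by column in base 2:
  1-1 → 0
  0-0 → 0
  0-1 → 1 (borrow)
  0-1-1 → 0 (borrow)
  1-1-1 → 1 (borrow)
  1-1-1 → 1 (borrow)
  1-0-1 → 0
  1-1 → 0
  0-1 → 1 (borrow)
  1-0-1 → 0
  1-0 → 1
  0-0 → 0
  1-0 → 1
  0-0 → 0
  1-1 → 0
  0-1 → 1 (borrow)
  1-1-1 → 1 (borrow)
  1-0-1 → 0
  1-0 → 1
  1-0 → 1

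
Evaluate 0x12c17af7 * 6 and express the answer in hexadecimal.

0x7088e1ca

Multiply each base-16 digit by 6, carrying:
  7×6 = 42 → write a carry 2
  f×6+2 = 92 → write c carry 5
  a×6+5 = 65 → write 1 carry 4
  7×6+4 = 46 → write e carry 2
  1×6+2 = 8 → write 8
  c×6 = 72 → write 8 carry 4
  2×6+4 = 16 → write 0 carry 1
  1×6+1 = 7 → write 7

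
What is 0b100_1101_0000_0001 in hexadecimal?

Group the bits into nibbles: 0100 1101 0000 0001 → 4d01.

0x4d01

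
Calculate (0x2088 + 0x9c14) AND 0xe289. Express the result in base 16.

0xa088

Add column by column in base 16, right to left:
  8+4 = c
  8+1 = 9
  0+c = c
  2+9 = b
Sum = 0xbc9c; now AND with 0xe289:
  b&e=a, c&2=0, 9&8=8, c&9=8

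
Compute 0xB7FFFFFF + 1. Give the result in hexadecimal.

The trailing 6 digits are F (max in base 16), so adding 1 cascades: they roll to 0 and the next digit up increments.

0xB8000000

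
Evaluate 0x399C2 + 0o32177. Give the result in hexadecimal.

0o32177 = 0x347F in hexadecimal.
Add column by column in base 16, right to left:
  2+F = 1 carry 1
  C+7+1 = 4 carry 1
  9+4+1 = E
  9+3 = C
  3+0 = 3

0x3CE41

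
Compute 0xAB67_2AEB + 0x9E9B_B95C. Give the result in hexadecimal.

Add column by column in base 16, right to left:
  B+C = 7 carry 1
  E+5+1 = 4 carry 1
  A+9+1 = 4 carry 1
  2+B+1 = E
  7+B = 2 carry 1
  6+9+1 = 0 carry 1
  B+E+1 = A carry 1
  A+9+1 = 4 carry 1
  final carry 1

0x14A02E447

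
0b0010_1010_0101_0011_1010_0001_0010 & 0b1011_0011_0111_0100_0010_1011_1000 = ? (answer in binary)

AND bit by bit (1 only where both bits are 1):
  0010101001010011101000010010
& 1011001101110100001010111000
= 0010001001010000001000010000

0b0010001001010000001000010000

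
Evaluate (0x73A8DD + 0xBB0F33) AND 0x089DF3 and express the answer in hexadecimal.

0x89810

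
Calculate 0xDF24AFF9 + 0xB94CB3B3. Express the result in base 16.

Add column by column in base 16, right to left:
  9+3 = C
  F+B = A carry 1
  F+3+1 = 3 carry 1
  A+B+1 = 6 carry 1
  4+C+1 = 1 carry 1
  2+4+1 = 7
  F+9 = 8 carry 1
  D+B+1 = 9 carry 1
  final carry 1

0x1987163AC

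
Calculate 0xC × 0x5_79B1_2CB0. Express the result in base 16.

0x41B44E1840

Multiply each base-16 digit by 12, carrying:
  0×12 = 0 → write 0
  B×12 = 132 → write 4 carry 8
  C×12+8 = 152 → write 8 carry 9
  2×12+9 = 33 → write 1 carry 2
  1×12+2 = 14 → write E
  B×12 = 132 → write 4 carry 8
  9×12+8 = 116 → write 4 carry 7
  7×12+7 = 91 → write B carry 5
  5×12+5 = 65 → write 1 carry 4
  remaining carry: 4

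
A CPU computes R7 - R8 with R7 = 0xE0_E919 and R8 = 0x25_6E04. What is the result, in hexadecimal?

0xBB7B15

Subtract column by column in base 16:
  9-4 → 5
  1-0 → 1
  9-E → B (borrow)
  E-6-1 → 7
  0-5 → B (borrow)
  E-2-1 → B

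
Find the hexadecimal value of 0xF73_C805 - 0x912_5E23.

Subtract column by column in base 16:
  5-3 → 2
  0-2 → E (borrow)
  8-E-1 → 9 (borrow)
  C-5-1 → 6
  3-2 → 1
  7-1 → 6
  F-9 → 6

0x66169E2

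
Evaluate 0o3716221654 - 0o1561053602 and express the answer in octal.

0o2135146052

Subtract column by column in base 8:
  4-2 → 2
  5-0 → 5
  6-6 → 0
  1-3 → 6 (borrow)
  2-5-1 → 4 (borrow)
  2-0-1 → 1
  6-1 → 5
  1-6 → 3 (borrow)
  7-5-1 → 1
  3-1 → 2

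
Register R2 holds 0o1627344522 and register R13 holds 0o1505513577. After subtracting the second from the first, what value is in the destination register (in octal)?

0o121630723

Subtract column by column in base 8:
  2-7 → 3 (borrow)
  2-7-1 → 2 (borrow)
  5-5-1 → 7 (borrow)
  4-3-1 → 0
  4-1 → 3
  3-5 → 6 (borrow)
  7-5-1 → 1
  2-0 → 2
  6-5 → 1
  1-1 → 0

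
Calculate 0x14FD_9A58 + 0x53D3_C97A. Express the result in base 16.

0x68D163D2

Add column by column in base 16, right to left:
  8+A = 2 carry 1
  5+7+1 = D
  A+9 = 3 carry 1
  9+C+1 = 6 carry 1
  D+3+1 = 1 carry 1
  F+D+1 = D carry 1
  4+3+1 = 8
  1+5 = 6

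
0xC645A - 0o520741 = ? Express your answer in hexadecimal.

0x9C279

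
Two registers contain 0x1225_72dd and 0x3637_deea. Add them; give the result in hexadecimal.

Add column by column in base 16, right to left:
  d+a = 7 carry 1
  d+e+1 = c carry 1
  2+e+1 = 1 carry 1
  7+d+1 = 5 carry 1
  5+7+1 = d
  2+3 = 5
  2+6 = 8
  1+3 = 4

0x485d51c7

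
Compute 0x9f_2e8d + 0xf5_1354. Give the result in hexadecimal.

Add column by column in base 16, right to left:
  d+4 = 1 carry 1
  8+5+1 = e
  e+3 = 1 carry 1
  2+1+1 = 4
  f+5 = 4 carry 1
  9+f+1 = 9 carry 1
  final carry 1

0x19441e1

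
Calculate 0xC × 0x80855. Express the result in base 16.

0x6063FC

Multiply each base-16 digit by 12, carrying:
  5×12 = 60 → write C carry 3
  5×12+3 = 63 → write F carry 3
  8×12+3 = 99 → write 3 carry 6
  0×12+6 = 6 → write 6
  8×12 = 96 → write 0 carry 6
  remaining carry: 6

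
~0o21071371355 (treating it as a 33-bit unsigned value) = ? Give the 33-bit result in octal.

Each oct digit d becomes 7−d:
  2→5, 1→6, 0→7, 7→0, 1→6, 3→4, 7→0, 1→6, 3→4, 5→2, 5→2

0o56706406422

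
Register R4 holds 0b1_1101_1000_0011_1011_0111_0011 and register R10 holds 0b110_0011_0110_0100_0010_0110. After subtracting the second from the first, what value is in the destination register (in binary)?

Subtract column by column in base 2:
  1-0 → 1
  1-1 → 0
  0-1 → 1 (borrow)
  0-0-1 → 1 (borrow)
  1-0-1 → 0
  1-1 → 0
  1-0 → 1
  0-0 → 0
  1-0 → 1
  1-0 → 1
  0-1 → 1 (borrow)
  1-0-1 → 0
  1-0 → 1
  1-1 → 0
  0-1 → 1 (borrow)
  0-0-1 → 1 (borrow)
  0-1-1 → 0 (borrow)
  0-1-1 → 0 (borrow)
  0-0-1 → 1 (borrow)
  1-0-1 → 0
  1-0 → 1
  0-1 → 1 (borrow)
  1-1-1 → 1 (borrow)
  1-0-1 → 0
  1-0 → 1

0b1011101001101011101001101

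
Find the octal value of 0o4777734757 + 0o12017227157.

Add column by column in base 8, right to left:
  7+7 = 6 carry 1
  5+5+1 = 3 carry 1
  7+1+1 = 1 carry 1
  4+7+1 = 4 carry 1
  3+2+1 = 6
  7+2 = 1 carry 1
  7+7+1 = 7 carry 1
  7+1+1 = 1 carry 1
  7+0+1 = 0 carry 1
  4+2+1 = 7
  0+1 = 1

0o17017164136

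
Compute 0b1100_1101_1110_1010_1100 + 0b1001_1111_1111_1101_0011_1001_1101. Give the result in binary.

Add column by column in base 2, right to left:
  0+1 = 1
  0+0 = 0
  1+1 = 0 carry 1
  1+1+1 = 1 carry 1
  0+1+1 = 0 carry 1
  1+0+1 = 0 carry 1
  0+0+1 = 1
  1+1 = 0 carry 1
  0+1+1 = 0 carry 1
  1+1+1 = 1 carry 1
  1+0+1 = 0 carry 1
  1+0+1 = 0 carry 1
  1+1+1 = 1 carry 1
  0+0+1 = 1
  1+1 = 0 carry 1
  1+1+1 = 1 carry 1
  0+1+1 = 0 carry 1
  0+1+1 = 0 carry 1
  1+1+1 = 1 carry 1
  1+1+1 = 1 carry 1
  0+1+1 = 0 carry 1
  0+1+1 = 0 carry 1
  0+1+1 = 0 carry 1
  0+1+1 = 0 carry 1
  0+1+1 = 0 carry 1
  0+0+1 = 1
  0+0 = 0
  0+1 = 1

0b1010000011001011001001001001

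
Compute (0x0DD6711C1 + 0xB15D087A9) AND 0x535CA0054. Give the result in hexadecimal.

Add column by column in base 16, right to left:
  1+9 = A
  C+A = 6 carry 1
  1+7+1 = 9
  1+8 = 9
  7+0 = 7
  6+D = 3 carry 1
  D+5+1 = 3 carry 1
  D+1+1 = F
  0+B = B
Sum = 0xBF337996A; now AND with 0x535CA0054:
  B&5=1, F&3=3, 3&5=1, 3&C=0, 7&A=2, 9&0=0, 9&0=0, 6&5=4, A&4=0

0x131020040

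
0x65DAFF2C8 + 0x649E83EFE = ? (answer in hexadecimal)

0xCA79831C6

Add column by column in base 16, right to left:
  8+E = 6 carry 1
  C+F+1 = C carry 1
  2+E+1 = 1 carry 1
  F+3+1 = 3 carry 1
  F+8+1 = 8 carry 1
  A+E+1 = 9 carry 1
  D+9+1 = 7 carry 1
  5+4+1 = A
  6+6 = C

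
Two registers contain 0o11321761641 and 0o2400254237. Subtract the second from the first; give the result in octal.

0o6721505402

Subtract column by column in base 8:
  1-7 → 2 (borrow)
  4-3-1 → 0
  6-2 → 4
  1-4 → 5 (borrow)
  6-5-1 → 0
  7-2 → 5
  1-0 → 1
  2-0 → 2
  3-4 → 7 (borrow)
  1-2-1 → 6 (borrow)
  1-0-1 → 0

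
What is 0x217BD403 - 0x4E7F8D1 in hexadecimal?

Subtract column by column in base 16:
  3-1 → 2
  0-D → 3 (borrow)
  4-8-1 → B (borrow)
  D-F-1 → D (borrow)
  B-7-1 → 3
  7-E → 9 (borrow)
  1-4-1 → C (borrow)
  2-0-1 → 1

0x1C93DB32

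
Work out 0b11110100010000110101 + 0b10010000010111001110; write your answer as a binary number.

0b110000100101000000011

Add column by column in base 2, right to left:
  1+0 = 1
  0+1 = 1
  1+1 = 0 carry 1
  0+1+1 = 0 carry 1
  1+0+1 = 0 carry 1
  1+0+1 = 0 carry 1
  0+1+1 = 0 carry 1
  0+1+1 = 0 carry 1
  0+1+1 = 0 carry 1
  0+0+1 = 1
  1+1 = 0 carry 1
  0+0+1 = 1
  0+0 = 0
  0+0 = 0
  1+0 = 1
  0+0 = 0
  1+1 = 0 carry 1
  1+0+1 = 0 carry 1
  1+0+1 = 0 carry 1
  1+1+1 = 1 carry 1
  final carry 1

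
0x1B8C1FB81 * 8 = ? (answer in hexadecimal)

0xDC60FDC08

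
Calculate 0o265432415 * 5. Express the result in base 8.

0o1613604501

Multiply each base-8 digit by 5, carrying:
  5×5 = 25 → write 1 carry 3
  1×5+3 = 8 → write 0 carry 1
  4×5+1 = 21 → write 5 carry 2
  2×5+2 = 12 → write 4 carry 1
  3×5+1 = 16 → write 0 carry 2
  4×5+2 = 22 → write 6 carry 2
  5×5+2 = 27 → write 3 carry 3
  6×5+3 = 33 → write 1 carry 4
  2×5+4 = 14 → write 6 carry 1
  remaining carry: 1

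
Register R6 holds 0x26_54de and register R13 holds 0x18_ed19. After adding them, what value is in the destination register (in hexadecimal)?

Add column by column in base 16, right to left:
  e+9 = 7 carry 1
  d+1+1 = f
  4+d = 1 carry 1
  5+e+1 = 4 carry 1
  6+8+1 = f
  2+1 = 3

0x3f41f7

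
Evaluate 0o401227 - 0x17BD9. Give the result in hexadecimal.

0x86BE

0o401227 = 0x20297 in hexadecimal.
Subtract column by column in base 16:
  7-9 → E (borrow)
  9-D-1 → B (borrow)
  2-B-1 → 6 (borrow)
  0-7-1 → 8 (borrow)
  2-1-1 → 0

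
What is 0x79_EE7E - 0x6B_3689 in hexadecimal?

0xEB7F5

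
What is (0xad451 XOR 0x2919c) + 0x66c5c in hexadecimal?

First 0xad451 XOR 0x2919c = 0x845cd.
Add column by column in base 16, right to left:
  d+c = 9 carry 1
  c+5+1 = 2 carry 1
  5+c+1 = 2 carry 1
  4+6+1 = b
  8+6 = e

0xeb229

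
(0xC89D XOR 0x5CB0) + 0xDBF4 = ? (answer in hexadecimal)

First 0xC89D XOR 0x5CB0 = 0x942D.
Add column by column in base 16, right to left:
  D+4 = 1 carry 1
  2+F+1 = 2 carry 1
  4+B+1 = 0 carry 1
  9+D+1 = 7 carry 1
  final carry 1

0x17021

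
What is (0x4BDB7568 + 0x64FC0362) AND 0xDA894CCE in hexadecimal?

Add column by column in base 16, right to left:
  8+2 = A
  6+6 = C
  5+3 = 8
  7+0 = 7
  B+C = 7 carry 1
  D+F+1 = D carry 1
  B+4+1 = 0 carry 1
  4+6+1 = B
Sum = 0xB0D778CA; now AND with 0xDA894CCE:
  B&D=9, 0&A=0, D&8=8, 7&9=1, 7&4=4, 8&C=8, C&C=C, A&E=A

0x908148CA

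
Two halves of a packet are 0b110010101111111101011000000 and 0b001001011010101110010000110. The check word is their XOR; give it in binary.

0b111011110101010011001000110

XOR bit by bit (1 where the bits differ):
  110010101111111101011000000
^ 001001011010101110010000110
= 111011110101010011001000110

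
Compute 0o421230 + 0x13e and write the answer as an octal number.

0x13e = 0o476 in octal.
Add column by column in base 8, right to left:
  0+6 = 6
  3+7 = 2 carry 1
  2+4+1 = 7
  1+0 = 1
  2+0 = 2
  4+0 = 4

0o421726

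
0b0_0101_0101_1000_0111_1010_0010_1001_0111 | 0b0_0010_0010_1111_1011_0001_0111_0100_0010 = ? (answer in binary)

0b001110111111111111011011111010111

OR bit by bit (1 where either bit is 1):
  001010101100001111010001010010111
| 000100010111110110001011101000010
= 001110111111111111011011111010111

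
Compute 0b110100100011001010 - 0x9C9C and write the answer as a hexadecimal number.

0b110100100011001010 = 0x348CA in hexadecimal.
Subtract column by column in base 16:
  A-C → E (borrow)
  C-9-1 → 2
  8-C → C (borrow)
  4-9-1 → A (borrow)
  3-0-1 → 2

0x2AC2E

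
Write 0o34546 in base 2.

Each octal digit is 3 bits: 3=011 4=100 5=101 4=100 6=110.

0b11100101100110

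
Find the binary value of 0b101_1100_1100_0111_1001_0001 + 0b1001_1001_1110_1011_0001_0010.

Add column by column in base 2, right to left:
  1+0 = 1
  0+1 = 1
  0+0 = 0
  0+0 = 0
  1+1 = 0 carry 1
  0+0+1 = 1
  0+0 = 0
  1+0 = 1
  1+1 = 0 carry 1
  1+1+1 = 1 carry 1
  1+0+1 = 0 carry 1
  0+1+1 = 0 carry 1
  0+0+1 = 1
  0+1 = 1
  1+1 = 0 carry 1
  1+1+1 = 1 carry 1
  0+1+1 = 0 carry 1
  0+0+1 = 1
  1+0 = 1
  1+1 = 0 carry 1
  1+1+1 = 1 carry 1
  0+0+1 = 1
  1+0 = 1
  0+1 = 1

0b111101101011001010100011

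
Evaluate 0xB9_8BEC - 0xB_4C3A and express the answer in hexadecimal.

Subtract column by column in base 16:
  C-A → 2
  E-3 → B
  B-C → F (borrow)
  8-4-1 → 3
  9-B → E (borrow)
  B-0-1 → A

0xAE3FB2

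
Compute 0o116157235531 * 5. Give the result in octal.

Multiply each base-8 digit by 5, carrying:
  1×5 = 5 → write 5
  3×5 = 15 → write 7 carry 1
  5×5+1 = 26 → write 2 carry 3
  5×5+3 = 28 → write 4 carry 3
  3×5+3 = 18 → write 2 carry 2
  2×5+2 = 12 → write 4 carry 1
  7×5+1 = 36 → write 4 carry 4
  5×5+4 = 29 → write 5 carry 3
  1×5+3 = 8 → write 0 carry 1
  6×5+1 = 31 → write 7 carry 3
  1×5+3 = 8 → write 0 carry 1
  1×5+1 = 6 → write 6

0o607054424275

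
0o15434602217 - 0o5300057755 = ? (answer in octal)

0o10134522242

Subtract column by column in base 8:
  7-5 → 2
  1-5 → 4 (borrow)
  2-7-1 → 2 (borrow)
  2-7-1 → 2 (borrow)
  0-5-1 → 2 (borrow)
  6-0-1 → 5
  4-0 → 4
  3-0 → 3
  4-3 → 1
  5-5 → 0
  1-0 → 1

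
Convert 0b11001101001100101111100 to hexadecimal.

Group the bits into nibbles: 0110 0110 1001 1001 0111 1100 → 66997C.

0x66997C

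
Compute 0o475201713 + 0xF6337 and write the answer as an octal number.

0o501063402

0xF6337 = 0o3661467 in octal.
Add column by column in base 8, right to left:
  3+7 = 2 carry 1
  1+6+1 = 0 carry 1
  7+4+1 = 4 carry 1
  1+1+1 = 3
  0+6 = 6
  2+6 = 0 carry 1
  5+3+1 = 1 carry 1
  7+0+1 = 0 carry 1
  4+0+1 = 5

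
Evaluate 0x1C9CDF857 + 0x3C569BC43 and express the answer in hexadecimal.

0x58F37B49A

Add column by column in base 16, right to left:
  7+3 = A
  5+4 = 9
  8+C = 4 carry 1
  F+B+1 = B carry 1
  D+9+1 = 7 carry 1
  C+6+1 = 3 carry 1
  9+5+1 = F
  C+C = 8 carry 1
  1+3+1 = 5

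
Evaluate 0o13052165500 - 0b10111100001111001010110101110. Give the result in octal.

0b10111100001111001010110101110 = 0o2741712656 in octal.
Subtract column by column in base 8:
  0-6 → 2 (borrow)
  0-5-1 → 2 (borrow)
  5-6-1 → 6 (borrow)
  5-2-1 → 2
  6-1 → 5
  1-7 → 2 (borrow)
  2-1-1 → 0
  5-4 → 1
  0-7 → 1 (borrow)
  3-2-1 → 0
  1-0 → 1

0o10110252622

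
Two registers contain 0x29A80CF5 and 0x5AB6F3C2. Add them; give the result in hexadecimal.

0x845F00B7

Add column by column in base 16, right to left:
  5+2 = 7
  F+C = B carry 1
  C+3+1 = 0 carry 1
  0+F+1 = 0 carry 1
  8+6+1 = F
  A+B = 5 carry 1
  9+A+1 = 4 carry 1
  2+5+1 = 8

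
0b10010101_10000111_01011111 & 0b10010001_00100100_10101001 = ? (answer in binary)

AND bit by bit (1 only where both bits are 1):
  100101011000011101011111
& 100100010010010010101001
= 100100010000010000001001

0b100100010000010000001001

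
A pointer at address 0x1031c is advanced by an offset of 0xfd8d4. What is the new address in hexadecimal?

Add column by column in base 16, right to left:
  c+4 = 0 carry 1
  1+d+1 = f
  3+8 = b
  0+d = d
  1+f = 0 carry 1
  final carry 1

0x10dbf0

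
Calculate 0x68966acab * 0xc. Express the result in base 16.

0x4e70d01804

Multiply each base-16 digit by 12, carrying:
  b×12 = 132 → write 4 carry 8
  a×12+8 = 128 → write 0 carry 8
  c×12+8 = 152 → write 8 carry 9
  a×12+9 = 129 → write 1 carry 8
  6×12+8 = 80 → write 0 carry 5
  6×12+5 = 77 → write d carry 4
  9×12+4 = 112 → write 0 carry 7
  8×12+7 = 103 → write 7 carry 6
  6×12+6 = 78 → write e carry 4
  remaining carry: 4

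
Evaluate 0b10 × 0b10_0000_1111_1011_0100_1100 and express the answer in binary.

Multiply each base-2 digit by 2, carrying:
  0×2 = 0 → write 0
  0×2 = 0 → write 0
  1×2 = 2 → write 0 carry 1
  1×2+1 = 3 → write 1 carry 1
  0×2+1 = 1 → write 1
  0×2 = 0 → write 0
  1×2 = 2 → write 0 carry 1
  0×2+1 = 1 → write 1
  1×2 = 2 → write 0 carry 1
  1×2+1 = 3 → write 1 carry 1
  0×2+1 = 1 → write 1
  1×2 = 2 → write 0 carry 1
  1×2+1 = 3 → write 1 carry 1
  1×2+1 = 3 → write 1 carry 1
  1×2+1 = 3 → write 1 carry 1
  1×2+1 = 3 → write 1 carry 1
  0×2+1 = 1 → write 1
  0×2 = 0 → write 0
  0×2 = 0 → write 0
  0×2 = 0 → write 0
  0×2 = 0 → write 0
  1×2 = 2 → write 0 carry 1
  remaining carry: 1

0b10000011111011010011000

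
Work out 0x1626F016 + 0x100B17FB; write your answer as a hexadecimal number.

0x26320811

Add column by column in base 16, right to left:
  6+B = 1 carry 1
  1+F+1 = 1 carry 1
  0+7+1 = 8
  F+1 = 0 carry 1
  6+B+1 = 2 carry 1
  2+0+1 = 3
  6+0 = 6
  1+1 = 2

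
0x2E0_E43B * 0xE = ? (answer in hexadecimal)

Multiply each base-16 digit by 14, carrying:
  B×14 = 154 → write A carry 9
  3×14+9 = 51 → write 3 carry 3
  4×14+3 = 59 → write B carry 3
  E×14+3 = 199 → write 7 carry 12
  0×14+12 = 12 → write C
  E×14 = 196 → write 4 carry 12
  2×14+12 = 40 → write 8 carry 2
  remaining carry: 2

0x284C7B3A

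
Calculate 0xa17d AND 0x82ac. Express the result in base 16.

AND each hex digit independently (no carries):
  a&8=8, 1&2=0, 7&a=2, d&c=c

0x802c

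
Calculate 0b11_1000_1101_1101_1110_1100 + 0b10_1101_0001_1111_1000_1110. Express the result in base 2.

0b11001011111110101111010

Add column by column in base 2, right to left:
  0+0 = 0
  0+1 = 1
  1+1 = 0 carry 1
  1+1+1 = 1 carry 1
  0+0+1 = 1
  1+0 = 1
  1+0 = 1
  1+1 = 0 carry 1
  1+1+1 = 1 carry 1
  0+1+1 = 0 carry 1
  1+1+1 = 1 carry 1
  1+1+1 = 1 carry 1
  1+1+1 = 1 carry 1
  0+0+1 = 1
  1+0 = 1
  1+0 = 1
  0+1 = 1
  0+0 = 0
  0+1 = 1
  1+1 = 0 carry 1
  1+0+1 = 0 carry 1
  1+1+1 = 1 carry 1
  final carry 1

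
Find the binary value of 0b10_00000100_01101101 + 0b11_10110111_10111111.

0b1011011110000101100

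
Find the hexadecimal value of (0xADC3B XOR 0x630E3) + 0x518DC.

0x1205B4

First 0xADC3B XOR 0x630E3 = 0xCECD8.
Add column by column in base 16, right to left:
  8+C = 4 carry 1
  D+D+1 = B carry 1
  C+8+1 = 5 carry 1
  E+1+1 = 0 carry 1
  C+5+1 = 2 carry 1
  final carry 1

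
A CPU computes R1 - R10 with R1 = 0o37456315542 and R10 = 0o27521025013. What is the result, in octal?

0o7735270527

Subtract column by column in base 8:
  2-3 → 7 (borrow)
  4-1-1 → 2
  5-0 → 5
  5-5 → 0
  1-2 → 7 (borrow)
  3-0-1 → 2
  6-1 → 5
  5-2 → 3
  4-5 → 7 (borrow)
  7-7-1 → 7 (borrow)
  3-2-1 → 0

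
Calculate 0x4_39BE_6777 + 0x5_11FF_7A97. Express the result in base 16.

0x94BBDE20E

Add column by column in base 16, right to left:
  7+7 = E
  7+9 = 0 carry 1
  7+A+1 = 2 carry 1
  6+7+1 = E
  E+F = D carry 1
  B+F+1 = B carry 1
  9+1+1 = B
  3+1 = 4
  4+5 = 9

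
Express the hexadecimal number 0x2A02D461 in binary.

0b101010000000101101010001100001

Expand each hex digit to 4 bits: 2=0010 A=1010 0=0000 2=0010 D=1101 4=0100 6=0110 1=0001.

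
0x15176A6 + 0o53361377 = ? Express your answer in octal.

0x15176A6 = 0o124273246 in octal.
Add column by column in base 8, right to left:
  6+7 = 5 carry 1
  4+7+1 = 4 carry 1
  2+3+1 = 6
  3+1 = 4
  7+6 = 5 carry 1
  2+3+1 = 6
  4+3 = 7
  2+5 = 7
  1+0 = 1

0o177654645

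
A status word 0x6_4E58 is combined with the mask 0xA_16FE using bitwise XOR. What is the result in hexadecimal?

XOR each hex digit independently (no carries):
  6^A=C, 4^1=5, E^6=8, 5^F=A, 8^E=6

0xC58A6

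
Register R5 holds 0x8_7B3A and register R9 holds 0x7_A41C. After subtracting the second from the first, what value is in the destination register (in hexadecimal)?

Subtract column by column in base 16:
  A-C → E (borrow)
  3-1-1 → 1
  B-4 → 7
  7-A → D (borrow)
  8-7-1 → 0

0xD71E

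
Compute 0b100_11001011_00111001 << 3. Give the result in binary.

Left shift by 3: append 3 zero bits.

0b1001100101100111001000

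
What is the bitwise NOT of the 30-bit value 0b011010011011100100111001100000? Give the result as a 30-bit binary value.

0b100101100100011011000110011111

Invert each bit: 011010011011100100111001100000 → 100101100100011011000110011111.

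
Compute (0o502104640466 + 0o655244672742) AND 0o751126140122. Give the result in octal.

0o351100100020

Add column by column in base 8, right to left:
  6+2 = 0 carry 1
  6+4+1 = 3 carry 1
  4+7+1 = 4 carry 1
  0+2+1 = 3
  4+7 = 3 carry 1
  6+6+1 = 5 carry 1
  4+4+1 = 1 carry 1
  0+4+1 = 5
  1+2 = 3
  2+5 = 7
  0+5 = 5
  5+6 = 3 carry 1
  final carry 1
Sum = 0o1357351533430; now AND with 0o751126140122:
  1&0=0, 3&7=3, 5&5=5, 7&1=1, 3&1=1, 5&2=0, 1&6=0, 5&1=1, 3&4=0, 3&0=0, 4&1=0, 3&2=2, 0&2=0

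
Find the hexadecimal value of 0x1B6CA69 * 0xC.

0x14917CEC

Multiply each base-16 digit by 12, carrying:
  9×12 = 108 → write C carry 6
  6×12+6 = 78 → write E carry 4
  A×12+4 = 124 → write C carry 7
  C×12+7 = 151 → write 7 carry 9
  6×12+9 = 81 → write 1 carry 5
  B×12+5 = 137 → write 9 carry 8
  1×12+8 = 20 → write 4 carry 1
  remaining carry: 1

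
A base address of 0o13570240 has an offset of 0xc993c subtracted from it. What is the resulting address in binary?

0b1000100101011101100100

0o13570240 = 0b1011101111000010100000 in binary.
0xc993c = 0b11001001100100111100 in binary.
Subtract column by column in base 2:
  0-0 → 0
  0-0 → 0
  0-1 → 1 (borrow)
  0-1-1 → 0 (borrow)
  0-1-1 → 0 (borrow)
  1-1-1 → 1 (borrow)
  0-0-1 → 1 (borrow)
  1-0-1 → 0
  0-1 → 1 (borrow)
  0-0-1 → 1 (borrow)
  0-0-1 → 1 (borrow)
  0-1-1 → 0 (borrow)
  1-1-1 → 1 (borrow)
  1-0-1 → 0
  1-0 → 1
  1-1 → 0
  0-0 → 0
  1-0 → 1
  1-1 → 0
  1-1 → 0
  0-0 → 0
  1-0 → 1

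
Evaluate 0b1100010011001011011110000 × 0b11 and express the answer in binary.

Multiply each base-2 digit by 3, carrying:
  0×3 = 0 → write 0
  0×3 = 0 → write 0
  0×3 = 0 → write 0
  0×3 = 0 → write 0
  1×3 = 3 → write 1 carry 1
  1×3+1 = 4 → write 0 carry 2
  1×3+2 = 5 → write 1 carry 2
  1×3+2 = 5 → write 1 carry 2
  0×3+2 = 2 → write 0 carry 1
  1×3+1 = 4 → write 0 carry 2
  1×3+2 = 5 → write 1 carry 2
  0×3+2 = 2 → write 0 carry 1
  1×3+1 = 4 → write 0 carry 2
  0×3+2 = 2 → write 0 carry 1
  0×3+1 = 1 → write 1
  1×3 = 3 → write 1 carry 1
  1×3+1 = 4 → write 0 carry 2
  0×3+2 = 2 → write 0 carry 1
  0×3+1 = 1 → write 1
  1×3 = 3 → write 1 carry 1
  0×3+1 = 1 → write 1
  0×3 = 0 → write 0
  0×3 = 0 → write 0
  1×3 = 3 → write 1 carry 1
  1×3+1 = 4 → write 0 carry 2
  remaining carry: 10

0b100100111001100010011010000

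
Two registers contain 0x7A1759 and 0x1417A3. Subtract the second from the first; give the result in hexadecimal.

Subtract column by column in base 16:
  9-3 → 6
  5-A → B (borrow)
  7-7-1 → F (borrow)
  1-1-1 → F (borrow)
  A-4-1 → 5
  7-1 → 6

0x65FFB6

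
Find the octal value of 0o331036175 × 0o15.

Multiply each base-8 digit by 13, carrying:
  5×13 = 65 → write 1 carry 8
  7×13+8 = 99 → write 3 carry 12
  1×13+12 = 25 → write 1 carry 3
  6×13+3 = 81 → write 1 carry 10
  3×13+10 = 49 → write 1 carry 6
  0×13+6 = 6 → write 6
  1×13 = 13 → write 5 carry 1
  3×13+1 = 40 → write 0 carry 5
  3×13+5 = 44 → write 4 carry 5
  remaining carry: 5

0o5405611131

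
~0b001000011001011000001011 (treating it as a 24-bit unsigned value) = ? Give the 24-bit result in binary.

0b110111100110100111110100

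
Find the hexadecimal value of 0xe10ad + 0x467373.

0x548420

Add column by column in base 16, right to left:
  d+3 = 0 carry 1
  a+7+1 = 2 carry 1
  0+3+1 = 4
  1+7 = 8
  e+6 = 4 carry 1
  0+4+1 = 5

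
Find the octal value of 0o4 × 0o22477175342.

0o112374765610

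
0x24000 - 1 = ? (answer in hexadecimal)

0x23FFF

The trailing 3 digits are 0, so subtracting 1 borrows through: they become F and the next digit up decrements.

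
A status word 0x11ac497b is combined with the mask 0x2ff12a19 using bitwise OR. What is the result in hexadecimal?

0x3ffd6b7b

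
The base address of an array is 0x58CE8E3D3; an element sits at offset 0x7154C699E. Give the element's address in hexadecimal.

0xCA2354D71

Add column by column in base 16, right to left:
  3+E = 1 carry 1
  D+9+1 = 7 carry 1
  3+9+1 = D
  E+6 = 4 carry 1
  8+C+1 = 5 carry 1
  E+4+1 = 3 carry 1
  C+5+1 = 2 carry 1
  8+1+1 = A
  5+7 = C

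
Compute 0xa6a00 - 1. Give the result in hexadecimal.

The trailing 2 digits are 0, so subtracting 1 borrows through: they become F and the next digit up decrements.

0xa69ff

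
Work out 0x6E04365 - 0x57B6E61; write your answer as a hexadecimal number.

0x164D504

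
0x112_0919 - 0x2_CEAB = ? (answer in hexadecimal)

0x10F3A6E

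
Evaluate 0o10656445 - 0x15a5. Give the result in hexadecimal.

0x234780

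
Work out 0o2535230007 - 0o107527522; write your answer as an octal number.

Subtract column by column in base 8:
  7-2 → 5
  0-2 → 6 (borrow)
  0-5-1 → 2 (borrow)
  0-7-1 → 0 (borrow)
  3-2-1 → 0
  2-5 → 5 (borrow)
  5-7-1 → 5 (borrow)
  3-0-1 → 2
  5-1 → 4
  2-0 → 2

0o2425500265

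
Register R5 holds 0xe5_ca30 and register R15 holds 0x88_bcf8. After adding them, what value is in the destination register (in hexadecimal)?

0x16e8728

Add column by column in base 16, right to left:
  0+8 = 8
  3+f = 2 carry 1
  a+c+1 = 7 carry 1
  c+b+1 = 8 carry 1
  5+8+1 = e
  e+8 = 6 carry 1
  final carry 1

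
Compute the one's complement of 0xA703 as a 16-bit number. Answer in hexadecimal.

0x58FC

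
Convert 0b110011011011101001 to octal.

Group the bits in threes: 110 011 011 011 101 001 → 633351.

0o633351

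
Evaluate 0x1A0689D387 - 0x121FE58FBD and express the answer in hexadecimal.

0x7E6A443CA

Subtract column by column in base 16:
  7-D → A (borrow)
  8-B-1 → C (borrow)
  3-F-1 → 3 (borrow)
  D-8-1 → 4
  9-5 → 4
  8-E → A (borrow)
  6-F-1 → 6 (borrow)
  0-1-1 → E (borrow)
  A-2-1 → 7
  1-1 → 0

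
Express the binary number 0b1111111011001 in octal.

Group the bits in threes: 001 111 111 011 001 → 17731.

0o17731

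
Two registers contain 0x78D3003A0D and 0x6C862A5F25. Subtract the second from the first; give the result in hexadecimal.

0xC4CD5DAE8

Subtract column by column in base 16:
  D-5 → 8
  0-2 → E (borrow)
  A-F-1 → A (borrow)
  3-5-1 → D (borrow)
  0-A-1 → 5 (borrow)
  0-2-1 → D (borrow)
  3-6-1 → C (borrow)
  D-8-1 → 4
  8-C → C (borrow)
  7-6-1 → 0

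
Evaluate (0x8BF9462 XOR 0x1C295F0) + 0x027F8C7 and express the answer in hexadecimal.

0x9A4FA59

First 0x8BF9462 XOR 0x1C295F0 = 0x97D0192.
Add column by column in base 16, right to left:
  2+7 = 9
  9+C = 5 carry 1
  1+8+1 = A
  0+F = F
  D+7 = 4 carry 1
  7+2+1 = A
  9+0 = 9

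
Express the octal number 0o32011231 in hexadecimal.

0x681299

Each octal digit is 3 bits: 3=011 2=010 0=000 1=001 1=001 2=010 3=011 1=001.
Group the bits into nibbles: 0110 1000 0001 0010 1001 1001 → 681299.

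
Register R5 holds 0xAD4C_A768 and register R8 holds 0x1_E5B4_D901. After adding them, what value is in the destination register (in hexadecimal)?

0x293018069

Add column by column in base 16, right to left:
  8+1 = 9
  6+0 = 6
  7+9 = 0 carry 1
  A+D+1 = 8 carry 1
  C+4+1 = 1 carry 1
  4+B+1 = 0 carry 1
  D+5+1 = 3 carry 1
  A+E+1 = 9 carry 1
  0+1+1 = 2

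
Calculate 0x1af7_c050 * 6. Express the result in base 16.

0xa1ce81e0

Multiply each base-16 digit by 6, carrying:
  0×6 = 0 → write 0
  5×6 = 30 → write e carry 1
  0×6+1 = 1 → write 1
  c×6 = 72 → write 8 carry 4
  7×6+4 = 46 → write e carry 2
  f×6+2 = 92 → write c carry 5
  a×6+5 = 65 → write 1 carry 4
  1×6+4 = 10 → write a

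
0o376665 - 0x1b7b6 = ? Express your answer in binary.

0o376665 = 0b11111110110110101 in binary.
0x1b7b6 = 0b11011011110110110 in binary.
Subtract column by column in base 2:
  1-0 → 1
  0-1 → 1 (borrow)
  1-1-1 → 1 (borrow)
  0-0-1 → 1 (borrow)
  1-1-1 → 1 (borrow)
  1-1-1 → 1 (borrow)
  0-0-1 → 1 (borrow)
  1-1-1 → 1 (borrow)
  1-1-1 → 1 (borrow)
  0-1-1 → 0 (borrow)
  1-1-1 → 1 (borrow)
  1-0-1 → 0
  1-1 → 0
  1-1 → 0
  1-0 → 1
  1-1 → 0
  1-1 → 0

0b100010111111111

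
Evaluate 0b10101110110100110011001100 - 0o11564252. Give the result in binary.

0b10100101000110010000100010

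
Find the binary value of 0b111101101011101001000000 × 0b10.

0b1111011010111010010000000

Multiply each base-2 digit by 2, carrying:
  0×2 = 0 → write 0
  0×2 = 0 → write 0
  0×2 = 0 → write 0
  0×2 = 0 → write 0
  0×2 = 0 → write 0
  0×2 = 0 → write 0
  1×2 = 2 → write 0 carry 1
  0×2+1 = 1 → write 1
  0×2 = 0 → write 0
  1×2 = 2 → write 0 carry 1
  0×2+1 = 1 → write 1
  1×2 = 2 → write 0 carry 1
  1×2+1 = 3 → write 1 carry 1
  1×2+1 = 3 → write 1 carry 1
  0×2+1 = 1 → write 1
  1×2 = 2 → write 0 carry 1
  0×2+1 = 1 → write 1
  1×2 = 2 → write 0 carry 1
  1×2+1 = 3 → write 1 carry 1
  0×2+1 = 1 → write 1
  1×2 = 2 → write 0 carry 1
  1×2+1 = 3 → write 1 carry 1
  1×2+1 = 3 → write 1 carry 1
  1×2+1 = 3 → write 1 carry 1
  remaining carry: 1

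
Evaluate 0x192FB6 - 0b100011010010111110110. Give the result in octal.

0o1704700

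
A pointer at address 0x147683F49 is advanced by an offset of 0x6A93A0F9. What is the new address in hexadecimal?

Add column by column in base 16, right to left:
  9+9 = 2 carry 1
  4+F+1 = 4 carry 1
  F+0+1 = 0 carry 1
  3+A+1 = E
  8+3 = B
  6+9 = F
  7+A = 1 carry 1
  4+6+1 = B
  1+0 = 1

0x1B1FBE042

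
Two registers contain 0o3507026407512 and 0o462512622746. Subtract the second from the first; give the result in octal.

Subtract column by column in base 8:
  2-6 → 4 (borrow)
  1-4-1 → 4 (borrow)
  5-7-1 → 5 (borrow)
  7-2-1 → 4
  0-2 → 6 (borrow)
  4-6-1 → 5 (borrow)
  6-2-1 → 3
  2-1 → 1
  0-5 → 3 (borrow)
  7-2-1 → 4
  0-6 → 2 (borrow)
  5-4-1 → 0
  3-0 → 3

0o3024313564544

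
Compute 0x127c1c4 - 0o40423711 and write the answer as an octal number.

0o51314773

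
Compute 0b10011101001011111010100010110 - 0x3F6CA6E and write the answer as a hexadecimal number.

0b10011101001011111010100010110 = 0x13A5F516 in hexadecimal.
Subtract column by column in base 16:
  6-E → 8 (borrow)
  1-6-1 → A (borrow)
  5-A-1 → A (borrow)
  F-C-1 → 2
  5-6 → F (borrow)
  A-F-1 → A (borrow)
  3-3-1 → F (borrow)
  1-0-1 → 0

0xFAF2AA8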